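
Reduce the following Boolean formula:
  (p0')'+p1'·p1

p0

(p0')'+p1'·p1
= (p0')'
= p0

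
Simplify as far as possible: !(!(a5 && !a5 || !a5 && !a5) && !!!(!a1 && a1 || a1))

!a5 || a1

!(!(a5 && !a5 || !a5 && !a5) && !!!(!a1 && a1 || a1))
= !(!(a5 && !a5 || !a5 && !a5) && !(!a1 && a1 || a1))   — double negation
= !(!(a5 && !a5 || !a5 && !a5) && !a1)   — complement / identity
= a5 && !a5 || !a5 && !a5 || a1   — De Morgan
= !a5 || a1   — distribution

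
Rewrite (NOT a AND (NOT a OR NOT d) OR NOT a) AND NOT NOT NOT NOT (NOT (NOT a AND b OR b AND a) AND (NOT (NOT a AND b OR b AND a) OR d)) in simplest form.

NOT a AND NOT b

(NOT a AND (NOT a OR NOT d) OR NOT a) AND NOT NOT NOT NOT (NOT (NOT a AND b OR b AND a) AND (NOT (NOT a AND b OR b AND a) OR d))
= (NOT a AND (NOT a OR NOT d) OR NOT a) AND NOT NOT NOT NOT NOT (NOT a AND b OR b AND a)   [absorption]
= (NOT a AND (NOT a OR NOT d) OR NOT a) AND NOT NOT NOT (NOT a AND b OR b AND a)   [double negation]
= (NOT a OR NOT a) AND NOT NOT NOT (NOT a AND b OR b AND a)   [absorption]
= NOT a AND NOT NOT NOT (NOT a AND b OR b AND a)   [idempotence]
= NOT a AND NOT NOT NOT b   [distribution]
= NOT a AND NOT b   [double negation]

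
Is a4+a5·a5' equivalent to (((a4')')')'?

E1: a4+a5·a5'
    = a4   [complement / identity]
E2: (((a4')')')'
    = (a4')'   [double negation]
    = a4   [double negation]
Both reduce to a4, so they are equivalent.

Yes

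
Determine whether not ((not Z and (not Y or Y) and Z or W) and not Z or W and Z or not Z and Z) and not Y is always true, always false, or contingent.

contingent

not ((not Z and (not Y or Y) and Z or W) and not Z or W and Z or not Z and Z) and not Y
= not ((not Z and (not Y or Y) and Z or W) and not Z or W and Z) and not Y
= not ((not Z and Z or W) and not Z or W and Z) and not Y
= not (W and not Z or W and Z) and not Y
= not W and not Y
This depends on W, Y, so it is not a constant.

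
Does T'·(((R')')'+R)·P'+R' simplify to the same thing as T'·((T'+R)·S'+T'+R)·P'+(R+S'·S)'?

Yes

E1: T'·(((R')')'+R)·P'+R'
    = T'·(R'+R)·P'+R'   — double negation
    = T'·P'+R'   — complement / identity
E2: T'·((T'+R)·S'+T'+R)·P'+(R+S'·S)'
    = T'·(T'+R)·P'+(R+S'·S)'   — absorption
    = T'·P'+(R+S'·S)'   — absorption
    = T'·P'+R'   — complement / identity
Both reduce to T'·P'+R', so they are equivalent.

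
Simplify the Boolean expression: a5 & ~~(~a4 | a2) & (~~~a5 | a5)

a5 & (~a4 | a2)

a5 & ~~(~a4 | a2) & (~~~a5 | a5)
= a5 & ~~(~a4 | a2) & (~a5 | a5)   [double negation]
= a5 & ~~(~a4 | a2)   [complement / identity]
= a5 & (~a4 | a2)   [double negation]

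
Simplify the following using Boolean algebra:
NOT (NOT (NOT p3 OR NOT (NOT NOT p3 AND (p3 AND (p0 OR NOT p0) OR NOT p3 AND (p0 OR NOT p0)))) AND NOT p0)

NOT (NOT (NOT p3 OR NOT (NOT NOT p3 AND (p3 AND (p0 OR NOT p0) OR NOT p3 AND (p0 OR NOT p0)))) AND NOT p0)
= NOT (NOT (NOT p3 OR NOT (NOT NOT p3 AND (p0 OR NOT p0))) AND NOT p0)
= NOT (NOT (NOT p3 OR NOT NOT NOT p3) AND NOT p0)
= NOT (NOT (NOT p3 OR NOT p3) AND NOT p0)
= NOT p3 OR NOT p3 OR p0
= NOT p3 OR p0

NOT p3 OR p0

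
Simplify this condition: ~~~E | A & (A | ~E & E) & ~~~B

~~~E | A & (A | ~E & E) & ~~~B
= ~~~E | A & A & ~~~B
= ~E | A & A & ~~~B
= ~E | A & A & ~B
= ~E | A & ~B

~E | A & ~B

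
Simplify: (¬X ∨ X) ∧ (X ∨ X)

(¬X ∨ X) ∧ (X ∨ X)
= ¬X ∧ X ∨ X   — distribution
= X   — complement / identity

X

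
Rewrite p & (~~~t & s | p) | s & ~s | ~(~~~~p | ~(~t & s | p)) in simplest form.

~t & s | p

p & (~~~t & s | p) | s & ~s | ~(~~~~p | ~(~t & s | p))
= p & (~t & s | p) | s & ~s | ~(~~~~p | ~(~t & s | p))   (double negation)
= p & (~t & s | p) | s & ~s | ~(~~p | ~(~t & s | p))   (double negation)
= p & (~t & s | p) | s & ~s | ~p & (~t & s | p)   (De Morgan)
= p & (~t & s | p) | ~p & (~t & s | p)   (complement / identity)
= ~t & s | p   (distribution)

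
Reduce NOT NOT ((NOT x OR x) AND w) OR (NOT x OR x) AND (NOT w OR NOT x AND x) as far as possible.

NOT NOT ((NOT x OR x) AND w) OR (NOT x OR x) AND (NOT w OR NOT x AND x)
= NOT NOT ((NOT x OR x) AND w) OR (NOT x OR x) AND NOT w   — complement / identity
= (NOT x OR x) AND w OR (NOT x OR x) AND NOT w   — double negation
= NOT x OR x   — distribution
= TRUE   — complement

TRUE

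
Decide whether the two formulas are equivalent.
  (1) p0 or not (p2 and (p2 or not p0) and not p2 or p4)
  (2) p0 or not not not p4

E1: p0 or not (p2 and (p2 or not p0) and not p2 or p4)
    = p0 or not (p2 and not p2 or p4)   (absorption)
    = p0 or not p4   (complement / identity)
E2: p0 or not not not p4
    = p0 or not p4   (double negation)
Both reduce to p0 or not p4, so they are equivalent.

Yes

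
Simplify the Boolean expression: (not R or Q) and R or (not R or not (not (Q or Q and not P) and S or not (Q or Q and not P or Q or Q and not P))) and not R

(not R or Q) and R or (not R or not (not (Q or Q and not P) and S or not (Q or Q and not P or Q or Q and not P))) and not R
= (not R or Q) and R or (not R or not (not (Q or Q and not P) and S or not (Q or Q and not P))) and not R   (idempotence)
= (not R or Q) and R or (not R or not not (Q or Q and not P)) and not R   (absorption)
= (not R or Q) and R or (not R or not not Q) and not R   (absorption)
= (not R or Q) and R or (not R or Q) and not R   (double negation)
= not R or Q   (distribution)

not R or Q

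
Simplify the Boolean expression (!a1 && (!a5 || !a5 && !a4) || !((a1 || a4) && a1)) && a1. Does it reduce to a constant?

(!a1 && (!a5 || !a5 && !a4) || !((a1 || a4) && a1)) && a1
= (!a1 && (!a5 || !a5 && !a4) || !a1) && a1   (absorption)
= (!a1 && !a5 || !a1) && a1   (absorption)
= !a1 && a1   (absorption)
= false   (complement)

false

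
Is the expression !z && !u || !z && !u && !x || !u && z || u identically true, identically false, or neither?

!z && !u || !z && !u && !x || !u && z || u
= !z && !u || !u && z || u
= !u || u
= true

identically true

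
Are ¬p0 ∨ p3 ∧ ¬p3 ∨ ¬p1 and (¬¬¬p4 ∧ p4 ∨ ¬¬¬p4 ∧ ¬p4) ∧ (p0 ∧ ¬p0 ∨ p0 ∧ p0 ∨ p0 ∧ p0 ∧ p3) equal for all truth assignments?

No

E1: ¬p0 ∨ p3 ∧ ¬p3 ∨ ¬p1
    = ¬p0 ∨ ¬p1   (complement / identity)
E2: (¬¬¬p4 ∧ p4 ∨ ¬¬¬p4 ∧ ¬p4) ∧ (p0 ∧ ¬p0 ∨ p0 ∧ p0 ∨ p0 ∧ p0 ∧ p3)
    = (¬¬¬p4 ∧ p4 ∨ ¬¬¬p4 ∧ ¬p4) ∧ (p0 ∧ ¬p0 ∨ p0 ∧ p0)   (absorption)
    = (¬¬¬p4 ∧ p4 ∨ ¬¬¬p4 ∧ ¬p4) ∧ p0   (distribution)
    = ¬¬¬p4 ∧ p0   (distribution)
    = ¬p4 ∧ p0   (double negation)
These differ: at p0=0, p1=0, p3=0, p4=1, E1 = 1 but E2 = 0.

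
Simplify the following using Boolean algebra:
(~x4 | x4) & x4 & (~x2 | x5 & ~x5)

x4 & ~x2

(~x4 | x4) & x4 & (~x2 | x5 & ~x5)
= x4 & (~x2 | x5 & ~x5)   — complement / identity
= x4 & ~x2   — complement / identity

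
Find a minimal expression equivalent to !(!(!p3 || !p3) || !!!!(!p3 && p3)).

!(!(!p3 || !p3) || !!!!(!p3 && p3))
= !(!(!p3 || !p3) || !!(!p3 && p3))
= !(p3 && p3 || !!(!p3 && p3))
= !(p3 && p3 || !p3 && p3)
= !p3

!p3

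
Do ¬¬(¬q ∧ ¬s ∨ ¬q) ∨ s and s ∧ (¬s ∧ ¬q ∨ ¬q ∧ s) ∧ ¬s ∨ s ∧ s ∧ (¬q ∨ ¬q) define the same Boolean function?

E1: ¬¬(¬q ∧ ¬s ∨ ¬q) ∨ s
    = ¬¬¬q ∨ s   (absorption)
    = ¬q ∨ s   (double negation)
E2: s ∧ (¬s ∧ ¬q ∨ ¬q ∧ s) ∧ ¬s ∨ s ∧ s ∧ (¬q ∨ ¬q)
    = s ∧ (¬s ∧ ¬q ∨ ¬q ∧ s) ∧ ¬s ∨ s ∧ s ∧ ¬q   (idempotence)
    = s ∧ ¬q ∧ ¬s ∨ s ∧ s ∧ ¬q   (distribution)
    = s ∧ ¬q   (distribution)
These differ: at q=0, s=0, E1 = 1 but E2 = 0.

No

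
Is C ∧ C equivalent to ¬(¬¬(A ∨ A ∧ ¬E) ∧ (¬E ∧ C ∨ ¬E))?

No

E1: C ∧ C
    = C   — idempotence
E2: ¬(¬¬(A ∨ A ∧ ¬E) ∧ (¬E ∧ C ∨ ¬E))
    = ¬(¬¬A ∧ (¬E ∧ C ∨ ¬E))   — absorption
    = ¬(¬¬A ∧ ¬E)   — absorption
    = ¬A ∨ E   — De Morgan
These differ: at A=0, C=0, E=0, E1 = 0 but E2 = 1.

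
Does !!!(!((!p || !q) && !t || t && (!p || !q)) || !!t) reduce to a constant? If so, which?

no

!!!(!((!p || !q) && !t || t && (!p || !q)) || !!t)
= !(!((!p || !q) && !t || t && (!p || !q)) || !!t)
= ((!p || !q) && !t || t && (!p || !q)) && !t
= (!p || !q) && !t
This depends on p, q, t, so it is not a constant.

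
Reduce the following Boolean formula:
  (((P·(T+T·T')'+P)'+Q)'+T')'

(P'+Q)·T

(((P·(T+T·T')'+P)'+Q)'+T')'
= (((P·T'+P)'+Q)'+T')'   [complement / identity]
= ((P·T'+P)'+Q)·T   [De Morgan]
= (P'+Q)·T   [absorption]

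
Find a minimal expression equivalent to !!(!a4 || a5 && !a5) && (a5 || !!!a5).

!a4

!!(!a4 || a5 && !a5) && (a5 || !!!a5)
= !!!a4 && (a5 || !!!a5)
= !!!a4 && (a5 || !a5)
= !!!a4
= !a4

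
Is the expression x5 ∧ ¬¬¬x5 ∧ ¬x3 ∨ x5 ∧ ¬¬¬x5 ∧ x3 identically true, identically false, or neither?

x5 ∧ ¬¬¬x5 ∧ ¬x3 ∨ x5 ∧ ¬¬¬x5 ∧ x3
= x5 ∧ ¬¬¬x5   [distribution]
= x5 ∧ ¬x5   [double negation]
= False   [complement]

identically false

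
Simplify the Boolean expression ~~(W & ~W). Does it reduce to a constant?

0

~~(W & ~W)
= W & ~W
= 0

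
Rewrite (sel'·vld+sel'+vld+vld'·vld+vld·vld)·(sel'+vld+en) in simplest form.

(sel'·vld+sel'+vld+vld'·vld+vld·vld)·(sel'+vld+en)
= (sel'+vld+vld'·vld+vld·vld)·(sel'+vld+en)   — absorption
= (sel'+vld+vld)·(sel'+vld+en)   — distribution
= (sel'+vld)·(sel'+vld+en)   — idempotence
= sel'+vld   — absorption

sel'+vld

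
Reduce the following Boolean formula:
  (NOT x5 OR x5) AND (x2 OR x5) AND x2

(NOT x5 OR x5) AND (x2 OR x5) AND x2
= (x2 OR x5) AND x2   (complement / identity)
= x2   (absorption)

x2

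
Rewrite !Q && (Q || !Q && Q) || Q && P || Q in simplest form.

Q

!Q && (Q || !Q && Q) || Q && P || Q
= !Q && (Q || !Q && Q) || Q   (absorption)
= !Q && Q || Q   (complement / identity)
= Q   (complement / identity)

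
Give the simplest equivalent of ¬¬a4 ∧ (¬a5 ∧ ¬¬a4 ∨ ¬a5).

a4 ∧ ¬a5

¬¬a4 ∧ (¬a5 ∧ ¬¬a4 ∨ ¬a5)
= a4 ∧ (¬a5 ∧ ¬¬a4 ∨ ¬a5)
= a4 ∧ (¬a5 ∧ a4 ∨ ¬a5)
= a4 ∧ ¬a5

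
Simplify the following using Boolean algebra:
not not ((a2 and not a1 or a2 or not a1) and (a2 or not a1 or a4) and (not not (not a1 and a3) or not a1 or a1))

a2 or not a1

not not ((a2 and not a1 or a2 or not a1) and (a2 or not a1 or a4) and (not not (not a1 and a3) or not a1 or a1))
= not not ((a2 or not a1) and (a2 or not a1 or a4) and (not not (not a1 and a3) or not a1 or a1))
= not not ((a2 or not a1) and (a2 or not a1 or a4) and (not a1 and a3 or not a1 or a1))
= not not ((a2 or not a1) and (a2 or not a1 or a4) and (not a1 or a1))
= not not ((a2 or not a1) and (a2 or not a1 or a4))
= not not (a2 or not a1)
= a2 or not a1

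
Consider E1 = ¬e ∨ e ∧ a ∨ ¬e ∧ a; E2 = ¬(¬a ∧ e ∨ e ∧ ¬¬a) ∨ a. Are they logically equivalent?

Yes

E1: ¬e ∨ e ∧ a ∨ ¬e ∧ a
    = ¬e ∨ a   — distribution
E2: ¬(¬a ∧ e ∨ e ∧ ¬¬a) ∨ a
    = ¬(e ∧ (¬a ∨ ¬¬a)) ∨ a   — distribution
    = ¬(e ∧ (¬a ∨ a)) ∨ a   — double negation
    = ¬e ∨ a   — complement / identity
Both reduce to ¬e ∨ a, so they are equivalent.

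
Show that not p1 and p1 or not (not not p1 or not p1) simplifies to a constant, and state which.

not p1 and p1 or not (not not p1 or not p1)
= not p1 and p1 or not p1 and p1   (De Morgan)
= not p1 and p1   (idempotence)
= False   (complement)

False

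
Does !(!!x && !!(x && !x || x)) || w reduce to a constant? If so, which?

!(!!x && !!(x && !x || x)) || w
= !(!!x && !!x) || w   [complement / identity]
= !!!x || w   [idempotence]
= !x || w   [double negation]
This depends on w, x, so it is not a constant.

no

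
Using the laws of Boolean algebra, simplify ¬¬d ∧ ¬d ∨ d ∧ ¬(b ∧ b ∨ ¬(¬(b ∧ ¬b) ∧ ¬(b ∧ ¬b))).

¬¬d ∧ ¬d ∨ d ∧ ¬(b ∧ b ∨ ¬(¬(b ∧ ¬b) ∧ ¬(b ∧ ¬b)))
= d ∧ ¬d ∨ d ∧ ¬(b ∧ b ∨ ¬(¬(b ∧ ¬b) ∧ ¬(b ∧ ¬b)))   [double negation]
= d ∧ ¬(b ∧ b ∨ ¬(¬(b ∧ ¬b) ∧ ¬(b ∧ ¬b)))   [complement / identity]
= d ∧ ¬(b ∧ b ∨ ¬¬(b ∧ ¬b))   [idempotence]
= d ∧ ¬(b ∧ b ∨ b ∧ ¬b)   [double negation]
= d ∧ ¬b   [distribution]

d ∧ ¬b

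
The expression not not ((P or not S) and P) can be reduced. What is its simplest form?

P

not not ((P or not S) and P)
= not not P   — absorption
= P   — double negation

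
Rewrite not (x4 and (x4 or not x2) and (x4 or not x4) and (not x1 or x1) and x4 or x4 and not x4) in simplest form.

not (x4 and (x4 or not x2) and (x4 or not x4) and (not x1 or x1) and x4 or x4 and not x4)
= not (x4 and (x4 or not x2) and (not x1 or x1) and x4 or x4 and not x4)   — complement / identity
= not (x4 and (x4 or not x2) and x4 or x4 and not x4)   — complement / identity
= not (x4 and (x4 or not x2) and x4)   — complement / identity
= not (x4 and x4)   — absorption
= not x4   — idempotence

not x4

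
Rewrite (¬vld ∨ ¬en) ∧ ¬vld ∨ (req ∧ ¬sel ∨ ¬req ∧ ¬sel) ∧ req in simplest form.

(¬vld ∨ ¬en) ∧ ¬vld ∨ (req ∧ ¬sel ∨ ¬req ∧ ¬sel) ∧ req
= ¬vld ∨ (req ∧ ¬sel ∨ ¬req ∧ ¬sel) ∧ req   [absorption]
= ¬vld ∨ ¬sel ∧ req   [distribution]

¬vld ∨ ¬sel ∧ req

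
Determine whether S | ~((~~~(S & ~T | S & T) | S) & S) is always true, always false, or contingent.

S | ~((~~~(S & ~T | S & T) | S) & S)
= S | ~((~(S & ~T | S & T) | S) & S)   (double negation)
= S | ~((~S | S) & S)   (distribution)
= S | ~S   (complement / identity)
= 1   (complement)

always true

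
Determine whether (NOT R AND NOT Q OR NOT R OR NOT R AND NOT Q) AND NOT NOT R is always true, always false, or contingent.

(NOT R AND NOT Q OR NOT R OR NOT R AND NOT Q) AND NOT NOT R
= (NOT R OR NOT R AND NOT Q) AND NOT NOT R   (absorption)
= (NOT R OR NOT R AND NOT Q) AND R   (double negation)
= NOT R AND R   (absorption)
= FALSE   (complement)

always false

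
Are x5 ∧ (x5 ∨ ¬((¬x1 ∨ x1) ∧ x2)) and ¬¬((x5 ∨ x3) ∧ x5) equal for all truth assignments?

Yes

E1: x5 ∧ (x5 ∨ ¬((¬x1 ∨ x1) ∧ x2))
    = x5 ∧ (x5 ∨ ¬x2)   (complement / identity)
    = x5   (absorption)
E2: ¬¬((x5 ∨ x3) ∧ x5)
    = ¬¬x5   (absorption)
    = x5   (double negation)
Both reduce to x5, so they are equivalent.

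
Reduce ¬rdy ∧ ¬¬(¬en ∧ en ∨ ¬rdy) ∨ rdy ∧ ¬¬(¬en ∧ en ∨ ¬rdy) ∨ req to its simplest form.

¬rdy ∨ req

¬rdy ∧ ¬¬(¬en ∧ en ∨ ¬rdy) ∨ rdy ∧ ¬¬(¬en ∧ en ∨ ¬rdy) ∨ req
= ¬¬(¬en ∧ en ∨ ¬rdy) ∨ req   [distribution]
= ¬¬¬rdy ∨ req   [complement / identity]
= ¬rdy ∨ req   [double negation]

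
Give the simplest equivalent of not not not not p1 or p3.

not not not not p1 or p3
= not not p1 or p3   (double negation)
= p1 or p3   (double negation)

p1 or p3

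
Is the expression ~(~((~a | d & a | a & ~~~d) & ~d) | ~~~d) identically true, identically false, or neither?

~(~((~a | d & a | a & ~~~d) & ~d) | ~~~d)
= ~(~((~a | d & a | a & ~d) & ~d) | ~~~d)
= ~(~((~a | a) & ~d) | ~~~d)
= ~(~~d | ~~~d)
= ~d & ~~d
= ~d & d
= 0

identically false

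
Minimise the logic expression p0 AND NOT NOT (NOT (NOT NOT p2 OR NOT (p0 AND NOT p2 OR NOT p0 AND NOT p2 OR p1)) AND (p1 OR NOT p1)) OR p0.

p0 AND NOT NOT (NOT (NOT NOT p2 OR NOT (p0 AND NOT p2 OR NOT p0 AND NOT p2 OR p1)) AND (p1 OR NOT p1)) OR p0
= p0 AND NOT NOT (NOT p2 AND (p0 AND NOT p2 OR NOT p0 AND NOT p2 OR p1) AND (p1 OR NOT p1)) OR p0   — De Morgan
= p0 AND NOT NOT (NOT p2 AND (p0 AND NOT p2 OR NOT p0 AND NOT p2 OR p1)) OR p0   — complement / identity
= p0 AND NOT NOT (NOT p2 AND (NOT p2 OR p1)) OR p0   — distribution
= p0 AND NOT NOT NOT p2 OR p0   — absorption
= p0 AND NOT p2 OR p0   — double negation
= p0   — absorption

p0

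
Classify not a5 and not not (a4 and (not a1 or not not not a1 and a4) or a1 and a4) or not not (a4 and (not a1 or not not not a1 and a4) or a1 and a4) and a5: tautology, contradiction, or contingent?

contingent

not a5 and not not (a4 and (not a1 or not not not a1 and a4) or a1 and a4) or not not (a4 and (not a1 or not not not a1 and a4) or a1 and a4) and a5
= not not (a4 and (not a1 or not not not a1 and a4) or a1 and a4) and (not a5 or a5)   (distribution)
= not not (a4 and (not a1 or not a1 and a4) or a1 and a4) and (not a5 or a5)   (double negation)
= (a4 and (not a1 or not a1 and a4) or a1 and a4) and (not a5 or a5)   (double negation)
= (a4 and not a1 or a1 and a4) and (not a5 or a5)   (absorption)
= a4 and (not a5 or a5)   (distribution)
= a4   (complement / identity)
This depends on a4, so it is not a constant.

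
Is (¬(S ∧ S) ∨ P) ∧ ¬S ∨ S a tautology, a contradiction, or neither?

(¬(S ∧ S) ∨ P) ∧ ¬S ∨ S
= (¬S ∨ P) ∧ ¬S ∨ S
= ¬S ∨ S
= True

tautology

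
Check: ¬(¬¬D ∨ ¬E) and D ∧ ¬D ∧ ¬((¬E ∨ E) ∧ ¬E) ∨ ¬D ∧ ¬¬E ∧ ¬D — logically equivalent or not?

E1: ¬(¬¬D ∨ ¬E)
    = ¬D ∧ E   (De Morgan)
E2: D ∧ ¬D ∧ ¬((¬E ∨ E) ∧ ¬E) ∨ ¬D ∧ ¬¬E ∧ ¬D
    = D ∧ ¬D ∧ ¬¬E ∨ ¬D ∧ ¬¬E ∧ ¬D   (complement / identity)
    = ¬D ∧ ¬¬E   (distribution)
    = ¬D ∧ E   (double negation)
Both reduce to ¬D ∧ E, so they are equivalent.

Yes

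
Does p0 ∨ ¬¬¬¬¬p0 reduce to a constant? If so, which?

yes, True

p0 ∨ ¬¬¬¬¬p0
= p0 ∨ ¬¬¬p0
= p0 ∨ ¬p0
= True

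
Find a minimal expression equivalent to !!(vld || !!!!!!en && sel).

!!(vld || !!!!!!en && sel)
= !!(vld || !!!!en && sel)   (double negation)
= !!(vld || !!en && sel)   (double negation)
= vld || !!en && sel   (double negation)
= vld || en && sel   (double negation)

vld || en && sel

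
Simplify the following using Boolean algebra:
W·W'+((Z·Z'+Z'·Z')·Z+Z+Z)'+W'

Z'+W'

W·W'+((Z·Z'+Z'·Z')·Z+Z+Z)'+W'
= ((Z·Z'+Z'·Z')·Z+Z+Z)'+W'
= (Z'·Z+Z+Z)'+W'
= (Z+Z)'+W'
= Z'+W'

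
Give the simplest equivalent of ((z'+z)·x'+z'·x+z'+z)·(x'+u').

x'+u'

((z'+z)·x'+z'·x+z'+z)·(x'+u')
= ((z'+z)·x'+z'+z)·(x'+u')
= (z'+z)·(x'+u')
= x'+u'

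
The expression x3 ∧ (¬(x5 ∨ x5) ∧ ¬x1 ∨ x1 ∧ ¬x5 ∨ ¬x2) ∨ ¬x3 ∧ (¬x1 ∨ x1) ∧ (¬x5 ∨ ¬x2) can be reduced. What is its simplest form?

¬x5 ∨ ¬x2

x3 ∧ (¬(x5 ∨ x5) ∧ ¬x1 ∨ x1 ∧ ¬x5 ∨ ¬x2) ∨ ¬x3 ∧ (¬x1 ∨ x1) ∧ (¬x5 ∨ ¬x2)
= x3 ∧ (¬x5 ∧ ¬x1 ∨ x1 ∧ ¬x5 ∨ ¬x2) ∨ ¬x3 ∧ (¬x1 ∨ x1) ∧ (¬x5 ∨ ¬x2)   [idempotence]
= x3 ∧ (¬x5 ∧ ¬x1 ∨ x1 ∧ ¬x5 ∨ ¬x2) ∨ ¬x3 ∧ (¬x5 ∨ ¬x2)   [complement / identity]
= x3 ∧ (¬x5 ∨ ¬x2) ∨ ¬x3 ∧ (¬x5 ∨ ¬x2)   [distribution]
= ¬x5 ∨ ¬x2   [distribution]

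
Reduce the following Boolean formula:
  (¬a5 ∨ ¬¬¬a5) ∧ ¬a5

(¬a5 ∨ ¬¬¬a5) ∧ ¬a5
= (¬a5 ∨ ¬a5) ∧ ¬a5   — double negation
= ¬a5 ∧ ¬a5   — idempotence
= ¬a5   — idempotence

¬a5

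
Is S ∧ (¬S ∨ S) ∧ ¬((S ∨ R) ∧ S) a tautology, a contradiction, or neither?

contradiction

S ∧ (¬S ∨ S) ∧ ¬((S ∨ R) ∧ S)
= S ∧ ¬((S ∨ R) ∧ S)   [complement / identity]
= S ∧ ¬S   [absorption]
= False   [complement]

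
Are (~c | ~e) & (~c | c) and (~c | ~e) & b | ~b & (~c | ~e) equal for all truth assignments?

E1: (~c | ~e) & (~c | c)
    = ~c | ~e   — complement / identity
E2: (~c | ~e) & b | ~b & (~c | ~e)
    = ~c | ~e   — distribution
Both reduce to ~c | ~e, so they are equivalent.

Yes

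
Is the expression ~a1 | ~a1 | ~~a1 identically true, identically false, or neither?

~a1 | ~a1 | ~~a1
= ~a1 | ~a1 | a1
= ~a1 | a1
= 1

identically true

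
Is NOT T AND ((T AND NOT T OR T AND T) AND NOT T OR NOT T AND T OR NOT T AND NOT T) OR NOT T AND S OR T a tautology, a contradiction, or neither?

NOT T AND ((T AND NOT T OR T AND T) AND NOT T OR NOT T AND T OR NOT T AND NOT T) OR NOT T AND S OR T
= NOT T AND (T AND NOT T OR NOT T AND T OR NOT T AND NOT T) OR NOT T AND S OR T   [distribution]
= NOT T AND (T AND NOT T OR NOT T) OR NOT T AND S OR T   [distribution]
= NOT T AND (T AND NOT T OR NOT T OR S) OR T   [distribution]
= NOT T AND (NOT T OR S) OR T   [complement / identity]
= NOT T OR T   [absorption]
= TRUE   [complement]

tautology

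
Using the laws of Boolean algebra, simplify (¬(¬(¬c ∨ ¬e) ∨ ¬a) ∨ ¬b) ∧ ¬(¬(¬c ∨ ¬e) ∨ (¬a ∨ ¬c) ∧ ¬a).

(¬c ∨ ¬e) ∧ a

(¬(¬(¬c ∨ ¬e) ∨ ¬a) ∨ ¬b) ∧ ¬(¬(¬c ∨ ¬e) ∨ (¬a ∨ ¬c) ∧ ¬a)
= (¬(¬(¬c ∨ ¬e) ∨ ¬a) ∨ ¬b) ∧ ¬(¬(¬c ∨ ¬e) ∨ ¬a)   — absorption
= ¬(¬(¬c ∨ ¬e) ∨ ¬a)   — absorption
= (¬c ∨ ¬e) ∧ a   — De Morgan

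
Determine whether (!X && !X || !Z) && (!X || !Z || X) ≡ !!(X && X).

E1: (!X && !X || !Z) && (!X || !Z || X)
    = (!X || !Z) && (!X || !Z || X)
    = !X || !Z
E2: !!(X && X)
    = !!X
    = X
These differ: at X=0, Z=1, E1 = 1 but E2 = 0.

No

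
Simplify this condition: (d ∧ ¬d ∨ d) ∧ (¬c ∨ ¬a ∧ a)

(d ∧ ¬d ∨ d) ∧ (¬c ∨ ¬a ∧ a)
= d ∧ (¬c ∨ ¬a ∧ a)   [complement / identity]
= d ∧ ¬c   [complement / identity]

d ∧ ¬c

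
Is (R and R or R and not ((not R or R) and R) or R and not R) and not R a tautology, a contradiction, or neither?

(R and R or R and not ((not R or R) and R) or R and not R) and not R
= (R and R or R and not R or R and not R) and not R
= (R and R or R and not R) and not R
= R and not R
= False

contradiction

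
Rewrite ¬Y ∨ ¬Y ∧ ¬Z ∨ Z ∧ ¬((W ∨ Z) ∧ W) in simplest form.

¬Y ∨ Z ∧ ¬W

¬Y ∨ ¬Y ∧ ¬Z ∨ Z ∧ ¬((W ∨ Z) ∧ W)
= ¬Y ∨ Z ∧ ¬((W ∨ Z) ∧ W)   (absorption)
= ¬Y ∨ Z ∧ ¬W   (absorption)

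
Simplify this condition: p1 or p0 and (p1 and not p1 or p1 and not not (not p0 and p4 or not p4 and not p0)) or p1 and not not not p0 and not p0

p1 or p0 and (p1 and not p1 or p1 and not not (not p0 and p4 or not p4 and not p0)) or p1 and not not not p0 and not p0
= p1 or p0 and p1 and not not (not p0 and p4 or not p4 and not p0) or p1 and not not not p0 and not p0   [complement / identity]
= p1 or p0 and p1 and not not not p0 or p1 and not not not p0 and not p0   [distribution]
= p1 or p1 and not not not p0   [distribution]
= p1 or p1 and not p0   [double negation]
= p1   [absorption]

p1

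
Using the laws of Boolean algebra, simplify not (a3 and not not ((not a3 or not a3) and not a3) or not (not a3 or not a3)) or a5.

not a3 or a5

not (a3 and not not ((not a3 or not a3) and not a3) or not (not a3 or not a3)) or a5
= not (a3 and not not (not a3 and not a3) or not (not a3 or not a3)) or a5   [idempotence]
= not (a3 and not not not a3 or not (not a3 or not a3)) or a5   [idempotence]
= not (a3 and not not not a3 or a3 and a3) or a5   [De Morgan]
= not (a3 and not a3 or a3 and a3) or a5   [double negation]
= not a3 or a5   [distribution]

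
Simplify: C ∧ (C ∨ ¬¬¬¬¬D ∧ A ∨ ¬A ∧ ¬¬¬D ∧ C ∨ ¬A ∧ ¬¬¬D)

C

C ∧ (C ∨ ¬¬¬¬¬D ∧ A ∨ ¬A ∧ ¬¬¬D ∧ C ∨ ¬A ∧ ¬¬¬D)
= C ∧ (C ∨ ¬¬¬D ∧ A ∨ ¬A ∧ ¬¬¬D ∧ C ∨ ¬A ∧ ¬¬¬D)   [double negation]
= C ∧ (C ∨ ¬¬¬D ∧ A ∨ ¬A ∧ ¬¬¬D)   [absorption]
= C ∧ (C ∨ ¬¬¬D)   [distribution]
= C ∧ (C ∨ ¬D)   [double negation]
= C   [absorption]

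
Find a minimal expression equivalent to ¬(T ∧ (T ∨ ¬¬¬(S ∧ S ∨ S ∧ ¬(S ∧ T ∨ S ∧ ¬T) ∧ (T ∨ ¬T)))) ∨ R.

¬T ∨ R

¬(T ∧ (T ∨ ¬¬¬(S ∧ S ∨ S ∧ ¬(S ∧ T ∨ S ∧ ¬T) ∧ (T ∨ ¬T)))) ∨ R
= ¬(T ∧ (T ∨ ¬¬¬(S ∧ S ∨ S ∧ ¬S ∧ (T ∨ ¬T)))) ∨ R
= ¬(T ∧ (T ∨ ¬¬¬(S ∧ S ∨ S ∧ ¬S))) ∨ R
= ¬(T ∧ (T ∨ ¬(S ∧ S ∨ S ∧ ¬S))) ∨ R
= ¬(T ∧ (T ∨ ¬S)) ∨ R
= ¬T ∨ R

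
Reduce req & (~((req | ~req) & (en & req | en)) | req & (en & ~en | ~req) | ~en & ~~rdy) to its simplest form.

req & ~en

req & (~((req | ~req) & (en & req | en)) | req & (en & ~en | ~req) | ~en & ~~rdy)
= req & (~((req | ~req) & (en & req | en)) | req & ~req | ~en & ~~rdy)   (complement / identity)
= req & (~(en & req | en) | req & ~req | ~en & ~~rdy)   (complement / identity)
= req & (~en | req & ~req | ~en & ~~rdy)   (absorption)
= req & (~en | req & ~req | ~en & rdy)   (double negation)
= req & (~en | ~en & rdy)   (complement / identity)
= req & ~en   (absorption)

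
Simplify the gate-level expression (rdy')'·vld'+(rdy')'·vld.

(rdy')'·vld'+(rdy')'·vld
= (rdy')'
= rdy

rdy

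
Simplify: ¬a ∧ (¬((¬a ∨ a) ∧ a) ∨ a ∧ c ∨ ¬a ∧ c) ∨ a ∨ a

¬a ∧ (¬((¬a ∨ a) ∧ a) ∨ a ∧ c ∨ ¬a ∧ c) ∨ a ∨ a
= ¬a ∧ (¬((¬a ∨ a) ∧ a) ∨ a ∧ c ∨ ¬a ∧ c) ∨ a   — idempotence
= ¬a ∧ (¬a ∨ a ∧ c ∨ ¬a ∧ c) ∨ a   — complement / identity
= ¬a ∧ (¬a ∨ c) ∨ a   — distribution
= ¬a ∨ a   — absorption
= True   — complement

True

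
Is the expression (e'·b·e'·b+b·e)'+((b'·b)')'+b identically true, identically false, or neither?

identically true

(e'·b·e'·b+b·e)'+((b'·b)')'+b
= (e'·b+b·e)'+((b'·b)')'+b   [idempotence]
= (e'·b+b·e)'+b'·b+b   [double negation]
= b'+b'·b+b   [distribution]
= b'+b   [complement / identity]
= 1   [complement]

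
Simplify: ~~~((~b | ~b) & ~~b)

1

~~~((~b | ~b) & ~~b)
= ~~~(~b & ~~b)
= ~~(b | ~b)
= b | ~b
= 1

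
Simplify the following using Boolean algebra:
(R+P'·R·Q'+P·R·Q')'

(R+P'·R·Q'+P·R·Q')'
= (R+R·Q')'   [distribution]
= R'   [absorption]

R'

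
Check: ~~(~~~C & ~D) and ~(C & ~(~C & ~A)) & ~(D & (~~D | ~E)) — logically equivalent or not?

Yes

E1: ~~(~~~C & ~D)
    = ~~(~C & ~D)   [double negation]
    = ~C & ~D   [double negation]
E2: ~(C & ~(~C & ~A)) & ~(D & (~~D | ~E))
    = ~(C & ~(~C & ~A)) & ~(D & (D | ~E))   [double negation]
    = ~(C & ~(~C & ~A)) & ~D   [absorption]
    = ~(C & (C | A)) & ~D   [De Morgan]
    = ~C & ~D   [absorption]
Both reduce to ~C & ~D, so they are equivalent.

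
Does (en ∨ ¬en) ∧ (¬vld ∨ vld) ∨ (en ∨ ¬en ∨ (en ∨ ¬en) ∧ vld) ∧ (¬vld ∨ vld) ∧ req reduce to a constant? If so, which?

yes, True

(en ∨ ¬en) ∧ (¬vld ∨ vld) ∨ (en ∨ ¬en ∨ (en ∨ ¬en) ∧ vld) ∧ (¬vld ∨ vld) ∧ req
= (en ∨ ¬en) ∧ (¬vld ∨ vld) ∨ (en ∨ ¬en) ∧ (¬vld ∨ vld) ∧ req   (absorption)
= (en ∨ ¬en) ∧ (¬vld ∨ vld)   (absorption)
= en ∨ ¬en   (complement / identity)
= True   (complement)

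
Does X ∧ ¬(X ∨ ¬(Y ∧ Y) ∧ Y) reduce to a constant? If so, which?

X ∧ ¬(X ∨ ¬(Y ∧ Y) ∧ Y)
= X ∧ ¬(X ∨ ¬Y ∧ Y)
= X ∧ ¬X
= False

yes, False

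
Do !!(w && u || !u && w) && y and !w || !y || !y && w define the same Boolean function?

E1: !!(w && u || !u && w) && y
    = !!w && y   [distribution]
    = w && y   [double negation]
E2: !w || !y || !y && w
    = !w || !y   [absorption]
These differ: at u=0, w=0, y=0, E1 = 0 but E2 = 1.

No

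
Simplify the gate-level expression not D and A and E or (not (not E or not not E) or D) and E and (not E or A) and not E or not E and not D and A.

not D and A and E or (not (not E or not not E) or D) and E and (not E or A) and not E or not E and not D and A
= not D and A and E or (not (not E or not not E) or D) and E and not E or not E and not D and A   [absorption]
= not D and A and E or (E and not E or D) and E and not E or not E and not D and A   [De Morgan]
= not D and A and E or E and not E or not E and not D and A   [absorption]
= not D and A and E or not E and not D and A   [complement / identity]
= not D and A   [distribution]

not D and A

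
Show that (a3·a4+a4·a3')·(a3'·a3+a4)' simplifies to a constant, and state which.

(a3·a4+a4·a3')·(a3'·a3+a4)'
= (a3·a4+a4·a3')·a4'   [complement / identity]
= a4·a4'   [distribution]
= 0   [complement]

0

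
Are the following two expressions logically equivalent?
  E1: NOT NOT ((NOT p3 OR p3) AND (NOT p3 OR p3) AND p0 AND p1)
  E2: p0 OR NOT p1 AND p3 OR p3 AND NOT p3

E1: NOT NOT ((NOT p3 OR p3) AND (NOT p3 OR p3) AND p0 AND p1)
    = (NOT p3 OR p3) AND (NOT p3 OR p3) AND p0 AND p1
    = (NOT p3 OR p3) AND p0 AND p1
    = p0 AND p1
E2: p0 OR NOT p1 AND p3 OR p3 AND NOT p3
    = p0 OR NOT p1 AND p3
These differ: at p0=1, p1=0, p3=1, E1 = 0 but E2 = 1.

No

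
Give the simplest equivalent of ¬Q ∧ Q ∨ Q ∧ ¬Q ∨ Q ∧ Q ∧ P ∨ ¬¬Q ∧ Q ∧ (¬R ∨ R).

¬Q ∧ Q ∨ Q ∧ ¬Q ∨ Q ∧ Q ∧ P ∨ ¬¬Q ∧ Q ∧ (¬R ∨ R)
= ¬Q ∧ Q ∨ Q ∧ ¬Q ∨ Q ∧ Q ∧ P ∨ ¬¬Q ∧ Q   (complement / identity)
= ¬Q ∧ Q ∨ Q ∧ ¬Q ∨ Q ∧ Q ∧ P ∨ Q ∧ Q   (double negation)
= Q ∧ ¬Q ∨ Q ∧ Q ∧ P ∨ Q ∧ Q   (complement / identity)
= Q ∧ ¬Q ∨ Q ∧ Q   (absorption)
= Q   (distribution)

Q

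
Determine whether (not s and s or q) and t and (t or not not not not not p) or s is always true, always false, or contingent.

(not s and s or q) and t and (t or not not not not not p) or s
= q and t and (t or not not not not not p) or s
= q and t and (t or not not not p) or s
= q and t and (t or not p) or s
= q and t or s
This depends on q, s, t, so it is not a constant.

contingent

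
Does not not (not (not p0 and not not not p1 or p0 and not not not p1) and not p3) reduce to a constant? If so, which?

no

not not (not (not p0 and not not not p1 or p0 and not not not p1) and not p3)
= not not (not not not not p1 and not p3)
= not not not not p1 and not p3
= not not p1 and not p3
= p1 and not p3
This depends on p1, p3, so it is not a constant.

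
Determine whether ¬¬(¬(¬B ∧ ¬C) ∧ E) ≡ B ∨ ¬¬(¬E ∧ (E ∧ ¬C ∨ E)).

E1: ¬¬(¬(¬B ∧ ¬C) ∧ E)
    = ¬(¬B ∧ ¬C) ∧ E   [double negation]
    = (B ∨ C) ∧ E   [De Morgan]
E2: B ∨ ¬¬(¬E ∧ (E ∧ ¬C ∨ E))
    = B ∨ ¬E ∧ (E ∧ ¬C ∨ E)   [double negation]
    = B ∨ ¬E ∧ E   [absorption]
    = B   [complement / identity]
These differ: at B=0, C=1, E=1, E1 = 1 but E2 = 0.

No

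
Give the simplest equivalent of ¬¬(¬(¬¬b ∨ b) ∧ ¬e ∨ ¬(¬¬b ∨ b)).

¬¬(¬(¬¬b ∨ b) ∧ ¬e ∨ ¬(¬¬b ∨ b))
= ¬¬¬(¬¬b ∨ b)   — absorption
= ¬(¬¬b ∨ b)   — double negation
= ¬(b ∨ b)   — double negation
= ¬b   — idempotence

¬b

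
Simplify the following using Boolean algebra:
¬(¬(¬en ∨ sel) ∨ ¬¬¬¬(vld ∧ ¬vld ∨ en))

¬(¬(¬en ∨ sel) ∨ ¬¬¬¬(vld ∧ ¬vld ∨ en))
= (¬en ∨ sel) ∧ ¬¬¬(vld ∧ ¬vld ∨ en)   (De Morgan)
= (¬en ∨ sel) ∧ ¬¬¬en   (complement / identity)
= (¬en ∨ sel) ∧ ¬en   (double negation)
= ¬en   (absorption)

¬en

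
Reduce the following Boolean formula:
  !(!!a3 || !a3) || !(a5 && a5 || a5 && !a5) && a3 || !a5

!(!!a3 || !a3) || !(a5 && a5 || a5 && !a5) && a3 || !a5
= !(!!a3 || !a3) || !a5 && a3 || !a5   [distribution]
= !(!!a3 || !a3) || !a5   [absorption]
= !a3 && a3 || !a5   [De Morgan]
= !a5   [complement / identity]

!a5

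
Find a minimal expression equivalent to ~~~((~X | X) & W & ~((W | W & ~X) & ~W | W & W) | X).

~X

~~~((~X | X) & W & ~((W | W & ~X) & ~W | W & W) | X)
= ~~~((~X | X) & W & ~(W & ~W | W & W) | X)   (absorption)
= ~~~(W & ~(W & ~W | W & W) | X)   (complement / identity)
= ~~~(W & ~W | X)   (distribution)
= ~~~X   (complement / identity)
= ~X   (double negation)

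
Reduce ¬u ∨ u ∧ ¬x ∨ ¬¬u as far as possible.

¬u ∨ u ∧ ¬x ∨ ¬¬u
= ¬u ∨ u ∧ ¬x ∨ u   — double negation
= ¬u ∨ u   — absorption
= True   — complement

True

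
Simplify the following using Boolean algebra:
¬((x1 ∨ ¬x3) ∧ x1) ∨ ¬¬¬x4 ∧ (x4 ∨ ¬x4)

¬((x1 ∨ ¬x3) ∧ x1) ∨ ¬¬¬x4 ∧ (x4 ∨ ¬x4)
= ¬((x1 ∨ ¬x3) ∧ x1) ∨ ¬¬¬x4   (complement / identity)
= ¬((x1 ∨ ¬x3) ∧ x1) ∨ ¬x4   (double negation)
= ¬x1 ∨ ¬x4   (absorption)

¬x1 ∨ ¬x4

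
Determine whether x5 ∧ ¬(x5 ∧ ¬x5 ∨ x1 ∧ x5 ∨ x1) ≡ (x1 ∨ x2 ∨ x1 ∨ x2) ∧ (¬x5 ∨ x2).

E1: x5 ∧ ¬(x5 ∧ ¬x5 ∨ x1 ∧ x5 ∨ x1)
    = x5 ∧ ¬(x1 ∧ x5 ∨ x1)   — complement / identity
    = x5 ∧ ¬x1   — absorption
E2: (x1 ∨ x2 ∨ x1 ∨ x2) ∧ (¬x5 ∨ x2)
    = (x1 ∨ x2) ∧ (¬x5 ∨ x2)   — idempotence
    = x1 ∧ ¬x5 ∨ x2   — distribution
These differ: at x1=1, x2=1, x5=0, E1 = 0 but E2 = 1.

No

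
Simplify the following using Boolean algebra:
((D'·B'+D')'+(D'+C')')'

((D'·B'+D')'+(D'+C')')'
= ((D')'+(D'+C')')'   [absorption]
= D'·(D'+C')   [De Morgan]
= D'   [absorption]

D'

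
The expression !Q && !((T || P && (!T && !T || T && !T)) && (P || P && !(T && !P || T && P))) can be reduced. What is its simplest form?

!Q && !P

!Q && !((T || P && (!T && !T || T && !T)) && (P || P && !(T && !P || T && P)))
= !Q && !((T || P && !T) && (P || P && !(T && !P || T && P)))   [distribution]
= !Q && !((T || P && !T) && (P || P && !T))   [distribution]
= !Q && !(T && P || P && !T)   [distribution]
= !Q && !P   [distribution]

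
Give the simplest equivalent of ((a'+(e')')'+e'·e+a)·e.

((a'+(e')')'+e'·e+a)·e
= (a·e'+e'·e+a)·e
= (a·e'+a)·e
= a·e

a·e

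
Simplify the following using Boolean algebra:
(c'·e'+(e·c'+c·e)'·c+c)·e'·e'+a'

(c'·e'+(e·c'+c·e)'·c+c)·e'·e'+a'
= (c'·e'+e'·c+c)·e'·e'+a'
= (e'+c)·e'·e'+a'
= (e'+c)·e'+a'
= e'+a'

e'+a'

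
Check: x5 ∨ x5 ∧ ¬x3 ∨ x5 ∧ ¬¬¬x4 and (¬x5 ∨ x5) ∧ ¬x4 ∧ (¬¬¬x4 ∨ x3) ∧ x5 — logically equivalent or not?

No

E1: x5 ∨ x5 ∧ ¬x3 ∨ x5 ∧ ¬¬¬x4
    = x5 ∨ x5 ∧ ¬x3 ∨ x5 ∧ ¬x4   [double negation]
    = x5 ∨ x5 ∧ ¬x4   [absorption]
    = x5   [absorption]
E2: (¬x5 ∨ x5) ∧ ¬x4 ∧ (¬¬¬x4 ∨ x3) ∧ x5
    = (¬x5 ∨ x5) ∧ ¬x4 ∧ (¬x4 ∨ x3) ∧ x5   [double negation]
    = (¬x5 ∨ x5) ∧ ¬x4 ∧ x5   [absorption]
    = ¬x4 ∧ x5   [complement / identity]
These differ: at x3=0, x4=1, x5=1, E1 = 1 but E2 = 0.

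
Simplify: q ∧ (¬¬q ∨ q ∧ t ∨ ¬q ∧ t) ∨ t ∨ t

q ∨ t

q ∧ (¬¬q ∨ q ∧ t ∨ ¬q ∧ t) ∨ t ∨ t
= q ∧ (q ∨ q ∧ t ∨ ¬q ∧ t) ∨ t ∨ t   (double negation)
= q ∧ (q ∨ t) ∨ t ∨ t   (distribution)
= q ∨ t ∨ t   (absorption)
= q ∨ t   (idempotence)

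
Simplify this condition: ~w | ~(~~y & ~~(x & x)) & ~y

~w | ~(~~y & ~~(x & x)) & ~y
= ~w | ~(~~y & ~~x) & ~y   (idempotence)
= ~w | (~y | ~x) & ~y   (De Morgan)
= ~w | ~y   (absorption)

~w | ~y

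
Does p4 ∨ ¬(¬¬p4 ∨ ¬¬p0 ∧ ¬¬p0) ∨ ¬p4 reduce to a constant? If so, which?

p4 ∨ ¬(¬¬p4 ∨ ¬¬p0 ∧ ¬¬p0) ∨ ¬p4
= p4 ∨ ¬(¬¬p4 ∨ ¬¬p0) ∨ ¬p4
= p4 ∨ ¬p4 ∧ ¬p0 ∨ ¬p4
= p4 ∨ ¬p4
= True

yes, True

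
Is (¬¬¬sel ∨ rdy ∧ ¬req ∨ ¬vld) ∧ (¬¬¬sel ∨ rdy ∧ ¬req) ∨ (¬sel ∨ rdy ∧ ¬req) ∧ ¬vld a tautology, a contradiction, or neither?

neither

(¬¬¬sel ∨ rdy ∧ ¬req ∨ ¬vld) ∧ (¬¬¬sel ∨ rdy ∧ ¬req) ∨ (¬sel ∨ rdy ∧ ¬req) ∧ ¬vld
= ¬¬¬sel ∨ rdy ∧ ¬req ∨ (¬sel ∨ rdy ∧ ¬req) ∧ ¬vld   (absorption)
= ¬sel ∨ rdy ∧ ¬req ∨ (¬sel ∨ rdy ∧ ¬req) ∧ ¬vld   (double negation)
= ¬sel ∨ rdy ∧ ¬req   (absorption)
This depends on rdy, req, sel, so it is not a constant.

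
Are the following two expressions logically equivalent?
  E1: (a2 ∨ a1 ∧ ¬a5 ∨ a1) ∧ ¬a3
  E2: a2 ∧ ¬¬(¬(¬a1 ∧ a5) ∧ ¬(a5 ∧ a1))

No

E1: (a2 ∨ a1 ∧ ¬a5 ∨ a1) ∧ ¬a3
    = (a2 ∨ a1) ∧ ¬a3
E2: a2 ∧ ¬¬(¬(¬a1 ∧ a5) ∧ ¬(a5 ∧ a1))
    = a2 ∧ ¬(¬a1 ∧ a5 ∨ a5 ∧ a1)
    = a2 ∧ ¬a5
These differ: at a1=1, a2=0, a3=0, a5=0, E1 = 1 but E2 = 0.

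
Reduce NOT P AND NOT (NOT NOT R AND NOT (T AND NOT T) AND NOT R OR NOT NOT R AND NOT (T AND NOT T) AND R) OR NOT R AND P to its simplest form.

NOT R

NOT P AND NOT (NOT NOT R AND NOT (T AND NOT T) AND NOT R OR NOT NOT R AND NOT (T AND NOT T) AND R) OR NOT R AND P
= NOT P AND NOT (NOT NOT R AND NOT (T AND NOT T)) OR NOT R AND P
= NOT P AND (NOT R OR T AND NOT T) OR NOT R AND P
= NOT P AND NOT R OR NOT R AND P
= NOT R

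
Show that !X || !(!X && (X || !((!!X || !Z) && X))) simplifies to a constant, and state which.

true

!X || !(!X && (X || !((!!X || !Z) && X)))
= !X || !(!X && (X || !((X || !Z) && X)))   (double negation)
= !X || !(!X && (X || !X))   (absorption)
= !X || !!X   (complement / identity)
= !X || X   (double negation)
= true   (complement)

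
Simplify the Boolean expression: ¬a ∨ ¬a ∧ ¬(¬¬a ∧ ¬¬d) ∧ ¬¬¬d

¬a ∨ ¬a ∧ ¬(¬¬a ∧ ¬¬d) ∧ ¬¬¬d
= ¬a ∨ ¬a ∧ ¬(¬¬a ∧ ¬¬d) ∧ ¬d
= ¬a ∨ ¬a ∧ (¬a ∨ ¬d) ∧ ¬d
= ¬a ∨ ¬a ∧ ¬d
= ¬a

¬a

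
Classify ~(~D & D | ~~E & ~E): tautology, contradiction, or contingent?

tautology

~(~D & D | ~~E & ~E)
= ~(~~E & ~E)   — complement / identity
= ~E | E   — De Morgan
= 1   — complement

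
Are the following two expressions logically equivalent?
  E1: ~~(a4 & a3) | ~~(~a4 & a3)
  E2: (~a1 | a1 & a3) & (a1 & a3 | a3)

Yes

E1: ~~(a4 & a3) | ~~(~a4 & a3)
    = ~~(a4 & a3) | ~a4 & a3
    = a4 & a3 | ~a4 & a3
    = a3
E2: (~a1 | a1 & a3) & (a1 & a3 | a3)
    = a1 & a3 | ~a1 & a3
    = a3
Both reduce to a3, so they are equivalent.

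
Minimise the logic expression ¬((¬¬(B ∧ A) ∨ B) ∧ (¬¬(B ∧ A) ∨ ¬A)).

¬((¬¬(B ∧ A) ∨ B) ∧ (¬¬(B ∧ A) ∨ ¬A))
= ¬(B ∧ ¬A ∨ ¬¬(B ∧ A))
= ¬(B ∧ ¬A ∨ B ∧ A)
= ¬B

¬B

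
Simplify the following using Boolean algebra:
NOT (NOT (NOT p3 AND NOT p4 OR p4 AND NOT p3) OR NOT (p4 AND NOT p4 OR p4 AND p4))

NOT p3 AND p4

NOT (NOT (NOT p3 AND NOT p4 OR p4 AND NOT p3) OR NOT (p4 AND NOT p4 OR p4 AND p4))
= (NOT p3 AND NOT p4 OR p4 AND NOT p3) AND (p4 AND NOT p4 OR p4 AND p4)   (De Morgan)
= NOT p3 AND (p4 AND NOT p4 OR p4 AND p4)   (distribution)
= NOT p3 AND p4   (distribution)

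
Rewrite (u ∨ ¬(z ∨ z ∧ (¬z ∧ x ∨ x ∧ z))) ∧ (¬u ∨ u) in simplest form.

(u ∨ ¬(z ∨ z ∧ (¬z ∧ x ∨ x ∧ z))) ∧ (¬u ∨ u)
= (u ∨ ¬(z ∨ z ∧ x)) ∧ (¬u ∨ u)   (distribution)
= u ∨ ¬(z ∨ z ∧ x)   (complement / identity)
= u ∨ ¬z   (absorption)

u ∨ ¬z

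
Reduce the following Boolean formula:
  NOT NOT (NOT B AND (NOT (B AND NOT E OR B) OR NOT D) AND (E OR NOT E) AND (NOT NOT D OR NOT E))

NOT B AND (D OR NOT E)

NOT NOT (NOT B AND (NOT (B AND NOT E OR B) OR NOT D) AND (E OR NOT E) AND (NOT NOT D OR NOT E))
= NOT NOT (NOT B AND (NOT (B AND NOT E OR B) OR NOT D) AND (NOT NOT D OR NOT E))   (complement / identity)
= NOT B AND (NOT (B AND NOT E OR B) OR NOT D) AND (NOT NOT D OR NOT E)   (double negation)
= NOT B AND (NOT (B AND NOT E OR B) OR NOT D) AND (D OR NOT E)   (double negation)
= NOT B AND (NOT B OR NOT D) AND (D OR NOT E)   (absorption)
= NOT B AND (D OR NOT E)   (absorption)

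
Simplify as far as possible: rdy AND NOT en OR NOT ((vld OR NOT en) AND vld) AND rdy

rdy AND (NOT en OR NOT vld)

rdy AND NOT en OR NOT ((vld OR NOT en) AND vld) AND rdy
= rdy AND NOT en OR NOT vld AND rdy   — absorption
= rdy AND (NOT en OR NOT vld)   — distribution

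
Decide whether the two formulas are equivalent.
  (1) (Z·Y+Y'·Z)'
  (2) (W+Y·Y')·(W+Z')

No

E1: (Z·Y+Y'·Z)'
    = Z'   — distribution
E2: (W+Y·Y')·(W+Z')
    = W·(W+Z')   — complement / identity
    = W   — absorption
These differ: at W=0, Y=0, Z=0, E1 = 1 but E2 = 0.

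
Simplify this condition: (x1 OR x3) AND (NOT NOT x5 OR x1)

x1 OR x3 AND x5

(x1 OR x3) AND (NOT NOT x5 OR x1)
= x1 OR x3 AND NOT NOT x5
= x1 OR x3 AND x5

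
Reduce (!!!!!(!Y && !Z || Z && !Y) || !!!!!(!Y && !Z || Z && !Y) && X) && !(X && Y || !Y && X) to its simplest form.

(!!!!!(!Y && !Z || Z && !Y) || !!!!!(!Y && !Z || Z && !Y) && X) && !(X && Y || !Y && X)
= !!!!!(!Y && !Z || Z && !Y) && !(X && Y || !Y && X)   [absorption]
= !!!!!!Y && !(X && Y || !Y && X)   [distribution]
= !!!!Y && !(X && Y || !Y && X)   [double negation]
= !!!!Y && !X   [distribution]
= !!Y && !X   [double negation]
= Y && !X   [double negation]

Y && !X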